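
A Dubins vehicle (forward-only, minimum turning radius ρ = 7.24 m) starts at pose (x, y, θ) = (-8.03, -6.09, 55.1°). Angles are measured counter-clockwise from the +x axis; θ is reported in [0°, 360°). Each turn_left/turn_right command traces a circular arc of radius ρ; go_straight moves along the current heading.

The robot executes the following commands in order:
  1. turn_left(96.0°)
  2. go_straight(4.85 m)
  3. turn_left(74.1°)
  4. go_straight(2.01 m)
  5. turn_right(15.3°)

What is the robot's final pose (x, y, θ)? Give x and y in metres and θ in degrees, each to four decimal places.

set_pose: (x, y, θ) = (-8.0300, -6.0900, 55.1000°), ρ = 7.24
turn_left(96.0°): centre at ρ to the left, rotate +96.0° → (-10.4689, 4.3907, 151.1000°)
go_straight(4.85): x += 4.85·cos θ, y += 4.85·sin θ → (-14.7149, 6.7346, 151.1000°)
turn_left(74.1°): centre at ρ to the left, rotate +74.1° → (-23.3512, 5.4978, 225.2000°)
go_straight(2.01): x += 2.01·cos θ, y += 2.01·sin θ → (-24.7675, 4.0716, 225.2000°)
turn_right(15.3°): centre at ρ to the right, rotate −15.3° → (-26.2958, 2.8968, 209.9000°)

(-26.2958, 2.8968, 209.9000°)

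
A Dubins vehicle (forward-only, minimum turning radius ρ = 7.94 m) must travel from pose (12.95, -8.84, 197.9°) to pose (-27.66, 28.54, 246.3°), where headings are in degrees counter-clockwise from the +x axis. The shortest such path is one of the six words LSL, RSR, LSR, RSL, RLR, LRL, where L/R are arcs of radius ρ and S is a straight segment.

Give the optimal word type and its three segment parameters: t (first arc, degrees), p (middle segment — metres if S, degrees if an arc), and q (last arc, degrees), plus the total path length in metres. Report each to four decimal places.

Let ψ = atan2(Δy, Δx) = atan2(37.38, -40.61) = 137.3716° be the start→goal bearing.
Normalize: d = |goal − start| / ρ = 55.194533/7.94 = 6.951453, α = (θ_start − ψ) mod 360° = 60.5284° = 1.056420 rad, β = (θ_goal − ψ) mod 360° = 108.9284° = 1.901160 rad.
Common terms: sin α = 0.870600, cos α = 0.491992, sin β = 0.945925, cos β = -0.324387, cos(α−β) = 0.663926, d² = 48.322693. Work in radians in the unit-radius frame; every candidate has L = ρ·(t + p + q).
LSL: p² = 2 + d² − 2cos(α−β) + 2d(sin α − sin β) = 47.947607; p = √p² = 6.924421; φ = atan2(cos β − cos α, d + sin α − sin β) = -0.118173 rad; t = (φ − α) mod 2π = 5.108592 rad, q = (β − φ) mod 2π = 2.019333 rad → L = 7.94·(5.108592 + 6.924421 + 2.019333) = 7.94·14.052346 = 111.575625 m
RSR: p² = 2 + d² − 2cos(α−β) + 2d(sin β − sin α) = 50.042073; p = √p² = 7.074042; φ = atan2(cos α − cos β, d − sin α + sin β) = 0.115663 rad; t = (α − φ) mod 2π = 0.940758 rad, q = (φ − β) mod 2π = 4.497688 rad → L = 7.94·(0.940758 + 7.074042 + 4.497688) = 7.94·12.512488 = 99.349156 m
LSR: p² = d² − 2 + 2cos(α−β) + 2d(sin α + sin β) = 72.905511; p = √p² = 8.538472; φ = atan2(−cos α − cos β, d + sin α + sin β) − atan2(−2, p) = 0.210973 rad; t = (φ − α) mod 2π = 5.437738 rad, q = (φ − β) mod 2π = 4.592998 rad → L = 7.94·(5.437738 + 8.538472 + 4.592998) = 7.94·18.569208 = 147.439515 m
RSL: p² = d² − 2 + 2cos(α−β) − 2d(sin α + sin β) = 22.395579; p = √p² = 4.732397; φ = atan2(cos α + cos β, d − sin α − sin β) − atan2(2, p) = -0.367223 rad; t = (α − φ) mod 2π = 1.423644 rad, q = (β − φ) mod 2π = 2.268383 rad → L = 7.94·(1.423644 + 4.732397 + 2.268383) = 7.94·8.424423 = 66.889921 m
RLR: c = (6 − d² + 2cos(α−β) + 2d(sin α − sin β))/8 = -5.255259, |c| > 1 → infeasible
LRL: c = (6 − d² + 2cos(α−β) − 2d(sin α − sin β))/8 = -4.993451, |c| > 1 → infeasible
Shortest: RSL with L = 66.889921 m ≈ 66.8899 m
Convert RSL to answer units (arcs ×180/π): t = 1.423644·180/π = 81.5688°, p = ρ·p = 7.94·4.732397 = 37.5752 m, q = 2.268383·180/π = 129.9688°, L = 66.8899 m.

RSL: t = 81.5688°, p = 37.5752 m, q = 129.9688°, L = 66.8899 m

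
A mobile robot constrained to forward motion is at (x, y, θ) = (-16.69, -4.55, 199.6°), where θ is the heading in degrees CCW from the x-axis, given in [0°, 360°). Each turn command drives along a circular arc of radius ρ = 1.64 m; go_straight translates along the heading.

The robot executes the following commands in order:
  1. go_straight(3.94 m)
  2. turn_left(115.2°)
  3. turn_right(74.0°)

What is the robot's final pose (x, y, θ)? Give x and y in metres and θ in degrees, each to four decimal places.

set_pose: (x, y, θ) = (-16.6900, -4.5500, 199.6000°), ρ = 1.64
go_straight(3.94): x += 3.94·cos θ, y += 3.94·sin θ → (-20.4017, -5.8717, 199.6000°)
turn_left(115.2°): centre at ρ to the left, rotate +115.2° → (-21.0153, -8.5723, 314.8000°)
turn_right(74.0°): centre at ρ to the right, rotate −74.0° → (-20.7474, -10.5279, 240.8000°)

(-20.7474, -10.5279, 240.8000°)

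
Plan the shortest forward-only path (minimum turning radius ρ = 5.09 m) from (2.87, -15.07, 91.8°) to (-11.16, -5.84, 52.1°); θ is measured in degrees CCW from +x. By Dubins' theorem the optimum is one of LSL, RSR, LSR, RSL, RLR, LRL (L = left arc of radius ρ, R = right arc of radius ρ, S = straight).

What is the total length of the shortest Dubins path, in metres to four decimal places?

38.3192 m

Let ψ = atan2(Δy, Δx) = atan2(9.23, -14.03) = 146.6600° be the start→goal bearing.
Normalize: d = |goal − start| / ρ = 16.793862/5.09 = 3.299383, α = (θ_start − ψ) mod 360° = 305.1400° = 5.325697 rad, β = (θ_goal − ψ) mod 360° = 265.4400° = 4.632801 rad.
Common terms: sin α = -0.817749, cos α = 0.575576, sin β = -0.996835, cos β = -0.079504, cos(α−β) = 0.769400, d² = 10.885931. Work in radians in the unit-radius frame; every candidate has L = ρ·(t + p + q).
LSL: p² = 2 + d² − 2cos(α−β) + 2d(sin α − sin β) = 12.528879; p = √p² = 3.539616; φ = atan2(cos β − cos α, d + sin α − sin β) = -0.186144 rad; t = (φ − α) mod 2π = 0.771344 rad, q = (β − φ) mod 2π = 4.818945 rad → L = 5.09·(0.771344 + 3.539616 + 4.818945) = 5.09·9.129905 = 46.471218 m
RSR: p² = 2 + d² − 2cos(α−β) + 2d(sin β − sin α) = 10.165385; p = √p² = 3.188320; φ = atan2(cos α − cos β, d − sin α + sin β) = 0.206936 rad; t = (α − φ) mod 2π = 5.118761 rad, q = (φ − β) mod 2π = 1.857320 rad → L = 5.09·(5.118761 + 3.188320 + 1.857320) = 5.09·10.164401 = 51.736802 m
LSR: p² = d² − 2 + 2cos(α−β) + 2d(sin α + sin β) = -1.549280 < 0 → infeasible
RSL: p² = d² − 2 + 2cos(α−β) − 2d(sin α + sin β) = 22.398741; p = √p² = 4.732731; φ = atan2(cos α + cos β, d − sin α − sin β) − atan2(2, p) = -0.303126 rad; t = (α − φ) mod 2π = 5.628823 rad, q = (β − φ) mod 2π = 4.935927 rad → L = 5.09·(5.628823 + 4.732731 + 4.935927) = 5.09·15.297481 = 77.864178 m
RLR: c = (6 − d² + 2cos(α−β) + 2d(sin α − sin β))/8 = -0.270673; p = 2π − arccos c = 4.438297 rad; φ = atan2(cos α − cos β, d − sin α + sin β) = 0.206936 rad; t = (α − φ + p/2) mod 2π = 1.054724 rad, q = (α − β − t + p) mod 2π = 4.076468 rad → L = 5.09·(1.054724 + 4.438297 + 4.076468) = 5.09·9.569489 = 48.708700 m
LRL: c = (6 − d² + 2cos(α−β) − 2d(sin α − sin β))/8 = -0.566110; p = 2π − arccos c = 4.110610 rad; φ = atan2(cos β − cos α, d + sin α − sin β) = -0.186144 rad; t = (φ − α + p/2) mod 2π = 2.826649 rad, q = (β − α − t + p) mod 2π = 0.591065 rad → L = 5.09·(2.826649 + 4.110610 + 0.591065) = 5.09·7.528324 = 38.319169 m
Shortest: LRL with L = 38.319169 m ≈ 38.3192 m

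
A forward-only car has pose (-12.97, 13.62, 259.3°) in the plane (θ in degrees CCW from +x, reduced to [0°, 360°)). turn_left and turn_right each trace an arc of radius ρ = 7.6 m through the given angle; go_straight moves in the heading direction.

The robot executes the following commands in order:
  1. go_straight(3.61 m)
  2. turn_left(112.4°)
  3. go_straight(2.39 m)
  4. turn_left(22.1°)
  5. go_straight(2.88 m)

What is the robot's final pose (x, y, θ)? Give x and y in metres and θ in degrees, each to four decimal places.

(2.7890, 4.4330, 33.8000°)

set_pose: (x, y, θ) = (-12.9700, 13.6200, 259.3000°), ρ = 7.6
go_straight(3.61): x += 3.61·cos θ, y += 3.61·sin θ → (-13.6403, 10.0728, 259.3000°)
turn_left(112.4°): centre at ρ to the left, rotate +112.4° → (-4.6312, 1.2196, 371.7000° ≡ 11.7000°)
go_straight(2.39): x += 2.39·cos θ, y += 2.39·sin θ → (-2.2909, 1.7043, 11.7000°)
turn_left(22.1°): centre at ρ to the left, rotate +22.1° → (0.3958, 2.8309, 33.8000°)
go_straight(2.88): x += 2.88·cos θ, y += 2.88·sin θ → (2.7890, 4.4330, 33.8000°)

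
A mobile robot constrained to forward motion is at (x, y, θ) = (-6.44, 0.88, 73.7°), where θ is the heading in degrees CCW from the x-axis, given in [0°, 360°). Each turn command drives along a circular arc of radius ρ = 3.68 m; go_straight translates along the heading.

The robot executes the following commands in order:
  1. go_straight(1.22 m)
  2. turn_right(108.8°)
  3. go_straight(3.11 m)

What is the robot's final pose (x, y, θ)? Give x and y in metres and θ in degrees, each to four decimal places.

(2.0950, 2.2406, 324.9000°)

set_pose: (x, y, θ) = (-6.4400, 0.8800, 73.7000°), ρ = 3.68
go_straight(1.22): x += 1.22·cos θ, y += 1.22·sin θ → (-6.0976, 2.0510, 73.7000°)
turn_right(108.8°): centre at ρ to the right, rotate −108.8° → (-0.4495, 4.0289, -35.1000° ≡ 324.9000°)
go_straight(3.11): x += 3.11·cos θ, y += 3.11·sin θ → (2.0950, 2.2406, 324.9000°)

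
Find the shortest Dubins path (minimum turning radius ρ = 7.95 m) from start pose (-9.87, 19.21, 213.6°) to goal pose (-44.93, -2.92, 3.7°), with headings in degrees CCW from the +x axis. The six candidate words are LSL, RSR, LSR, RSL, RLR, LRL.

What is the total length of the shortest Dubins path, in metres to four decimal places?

Let ψ = atan2(Δy, Δx) = atan2(-22.13, -35.06) = -147.7397° be the start→goal bearing.
Normalize: d = |goal − start| / ρ = 41.460107/7.95 = 5.215108, α = (θ_start − ψ) mod 360° = 1.3397° = 0.023383 rad, β = (θ_goal − ψ) mod 360° = 151.4397° = 2.643122 rad.
Common terms: sin α = 0.023381, cos α = 0.999727, sin β = 0.478083, cos β = -0.878315, cos(α−β) = -0.866897, d² = 27.197350. Work in radians in the unit-radius frame; every candidate has L = ρ·(t + p + q).
LSL: p² = 2 + d² − 2cos(α−β) + 2d(sin α − sin β) = 26.188499; p = √p² = 5.117470; φ = atan2(cos β − cos α, d + sin α − sin β) = -0.375767 rad; t = (φ − α) mod 2π = 5.884035 rad, q = (β − φ) mod 2π = 3.018889 rad → L = 7.95·(5.884035 + 5.117470 + 3.018889) = 7.95·14.020395 = 111.462137 m
RSR: p² = 2 + d² − 2cos(α−β) + 2d(sin β − sin α) = 35.673787; p = √p² = 5.972754; φ = atan2(cos α − cos β, d − sin α + sin β) = 0.319861 rad; t = (α − φ) mod 2π = 5.986707 rad, q = (φ − β) mod 2π = 3.959925 rad → L = 7.95·(5.986707 + 5.972754 + 3.959925) = 7.95·15.919385 = 126.559112 m
LSR: p² = d² − 2 + 2cos(α−β) + 2d(sin α + sin β) = 28.693929; p = √p² = 5.356671; φ = atan2(−cos α − cos β, d + sin α + sin β) − atan2(−2, p) = 0.336102 rad; t = (φ − α) mod 2π = 0.312719 rad, q = (φ − β) mod 2π = 3.976166 rad → L = 7.95·(0.312719 + 5.356671 + 3.976166) = 7.95·9.645556 = 76.682173 m
RSL: p² = d² − 2 + 2cos(α−β) − 2d(sin α + sin β) = 18.233184; p = √p² = 4.270033; φ = atan2(cos α + cos β, d − sin α − sin β) − atan2(2, p) = -0.412282 rad; t = (α − φ) mod 2π = 0.435664 rad, q = (β − φ) mod 2π = 3.055404 rad → L = 7.95·(0.435664 + 4.270033 + 3.055404) = 7.95·7.761101 = 61.700754 m
RLR: c = (6 − d² + 2cos(α−β) + 2d(sin α − sin β))/8 = -3.459223, |c| > 1 → infeasible
LRL: c = (6 − d² + 2cos(α−β) − 2d(sin α − sin β))/8 = -2.273562, |c| > 1 → infeasible
Shortest: RSL with L = 61.700754 m ≈ 61.7008 m

61.7008 m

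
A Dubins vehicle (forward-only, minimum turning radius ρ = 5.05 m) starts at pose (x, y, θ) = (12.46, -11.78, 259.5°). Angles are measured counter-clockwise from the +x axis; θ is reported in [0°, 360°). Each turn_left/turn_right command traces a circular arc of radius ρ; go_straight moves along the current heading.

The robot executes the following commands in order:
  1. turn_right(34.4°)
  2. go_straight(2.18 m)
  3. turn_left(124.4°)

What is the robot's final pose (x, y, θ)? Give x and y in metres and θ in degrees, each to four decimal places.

(12.1897, -24.4986, 349.5000°)

set_pose: (x, y, θ) = (12.4600, -11.7800, 259.5000°), ρ = 5.05
turn_right(34.4°): centre at ρ to the right, rotate −34.4° → (11.0717, -14.4244, 225.1000°)
go_straight(2.18): x += 2.18·cos θ, y += 2.18·sin θ → (9.5329, -15.9685, 225.1000°)
turn_left(124.4°): centre at ρ to the left, rotate +124.4° → (12.1897, -24.4986, 349.5000°)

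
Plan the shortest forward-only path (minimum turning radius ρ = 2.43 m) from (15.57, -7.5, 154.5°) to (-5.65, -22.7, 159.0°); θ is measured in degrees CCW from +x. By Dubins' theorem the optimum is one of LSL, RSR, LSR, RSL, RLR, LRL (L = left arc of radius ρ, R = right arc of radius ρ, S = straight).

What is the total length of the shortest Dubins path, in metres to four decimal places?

27.0650 m

Let ψ = atan2(Δy, Δx) = atan2(-15.20, -21.22) = -144.3858° be the start→goal bearing.
Normalize: d = |goal − start| / ρ = 26.102268/2.43 = 10.741674, α = (θ_start − ψ) mod 360° = 298.8858° = 5.216541 rad, β = (θ_goal − ψ) mod 360° = 303.3858° = 5.295081 rad.
Common terms: sin α = -0.875585, cos α = 0.483065, sin β = -0.834985, cos β = 0.550273, cos(α−β) = 0.996917, d² = 115.383563. Work in radians in the unit-radius frame; every candidate has L = ρ·(t + p + q).
LSL: p² = 2 + d² − 2cos(α−β) + 2d(sin α − sin β) = 114.517505; p = √p² = 10.701285; φ = atan2(cos β − cos α, d + sin α − sin β) = 0.006280 rad; t = (φ − α) mod 2π = 1.072925 rad, q = (β − φ) mod 2π = 5.288800 rad → L = 2.43·(1.072925 + 10.701285 + 5.288800) = 2.43·17.063010 = 41.463115 m
RSR: p² = 2 + d² − 2cos(α−β) + 2d(sin β − sin α) = 116.261952; p = √p² = 10.782484; φ = atan2(cos α − cos β, d − sin α + sin β) = -0.006233 rad; t = (α − φ) mod 2π = 5.222774 rad, q = (φ − β) mod 2π = 0.981872 rad → L = 2.43·(5.222774 + 10.782484 + 0.981872) = 2.43·16.987129 = 41.278724 m
LSR: p² = d² − 2 + 2cos(α−β) + 2d(sin α + sin β) = 78.628647; p = √p² = 8.867280; φ = atan2(−cos α − cos β, d + sin α + sin β) − atan2(−2, p) = 0.107912 rad; t = (φ − α) mod 2π = 1.174556 rad, q = (φ − β) mod 2π = 1.096016 rad → L = 2.43·(1.174556 + 8.867280 + 1.096016) = 2.43·11.137852 = 27.064981 m
RSL: p² = d² − 2 + 2cos(α−β) − 2d(sin α + sin β) = 152.126148; p = √p² = 12.333943; φ = atan2(cos α + cos β, d − sin α − sin β) − atan2(2, p) = -0.077961 rad; t = (α − φ) mod 2π = 5.294501 rad, q = (β − φ) mod 2π = 5.373041 rad → L = 2.43·(5.294501 + 12.333943 + 5.373041) = 2.43·23.001485 = 55.893609 m
RLR: c = (6 − d² + 2cos(α−β) + 2d(sin α − sin β))/8 = -13.532744, |c| > 1 → infeasible
LRL: c = (6 − d² + 2cos(α−β) − 2d(sin α − sin β))/8 = -13.314688, |c| > 1 → infeasible
Shortest: LSR with L = 27.064981 m ≈ 27.0650 m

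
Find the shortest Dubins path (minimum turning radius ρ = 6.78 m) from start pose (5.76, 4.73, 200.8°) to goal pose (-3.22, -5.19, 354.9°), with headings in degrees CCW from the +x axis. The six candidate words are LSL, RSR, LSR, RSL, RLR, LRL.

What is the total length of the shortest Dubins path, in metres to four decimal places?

Let ψ = atan2(Δy, Δx) = atan2(-9.92, -8.98) = -132.1527° be the start→goal bearing.
Normalize: d = |goal − start| / ρ = 13.380837/6.78 = 1.973575, α = (θ_start − ψ) mod 360° = 332.9527° = 5.811121 rad, β = (θ_goal − ψ) mod 360° = 127.0527° = 2.217488 rad.
Common terms: sin α = -0.454726, cos α = 0.890632, sin β = 0.798081, cos β = -0.602550, cos(α−β) = -0.899558, d² = 3.894997. Work in radians in the unit-radius frame; every candidate has L = ρ·(t + p + q).
LSL: p² = 2 + d² − 2cos(α−β) + 2d(sin α − sin β) = 2.749096; p = √p² = 1.658040; φ = atan2(cos β − cos α, d + sin α − sin β) = -1.121079 rad; t = (φ − α) mod 2π = 5.634170 rad, q = (β − φ) mod 2π = 3.338568 rad → L = 6.78·(5.634170 + 1.658040 + 3.338568) = 6.78·10.630777 = 72.076671 m
RSR: p² = 2 + d² − 2cos(α−β) + 2d(sin β − sin α) = 12.639130; p = √p² = 3.555155; φ = atan2(cos α − cos β, d − sin α + sin β) = 0.433450 rad; t = (α − φ) mod 2π = 5.377671 rad, q = (φ − β) mod 2π = 4.499147 rad → L = 6.78·(5.377671 + 3.555155 + 4.499147) = 6.78·13.431974 = 91.068782 m
LSR: p² = d² − 2 + 2cos(α−β) + 2d(sin α + sin β) = 1.451159; p = √p² = 1.204640; φ = atan2(−cos α − cos β, d + sin α + sin β) − atan2(−2, p) = 0.904970 rad; t = (φ − α) mod 2π = 1.377034 rad, q = (φ − β) mod 2π = 4.970667 rad → L = 6.78·(1.377034 + 1.204640 + 4.970667) = 6.78·7.552341 = 51.204872 m
RSL: p² = d² − 2 + 2cos(α−β) − 2d(sin α + sin β) = -1.259395 < 0 → infeasible
RLR: c = (6 − d² + 2cos(α−β) + 2d(sin α − sin β))/8 = -0.579891; p = 2π − arccos c = 4.093794 rad; φ = atan2(cos α − cos β, d − sin α + sin β) = 0.433450 rad; t = (α − φ + p/2) mod 2π = 1.141382 rad, q = (α − β − t + p) mod 2π = 0.262859 rad → L = 6.78·(1.141382 + 4.093794 + 0.262859) = 6.78·5.498035 = 37.276678 m
LRL: c = (6 − d² + 2cos(α−β) − 2d(sin α − sin β))/8 = 0.656363; p = 2π − arccos c = 5.428377 rad; φ = atan2(cos β − cos α, d + sin α − sin β) = -1.121079 rad; t = (φ − α + p/2) mod 2π = 2.065173 rad, q = (β − α − t + p) mod 2π = 6.052756 rad → L = 6.78·(2.065173 + 5.428377 + 6.052756) = 6.78·13.546306 = 91.843955 m
Shortest: RLR with L = 37.276678 m ≈ 37.2767 m

37.2767 m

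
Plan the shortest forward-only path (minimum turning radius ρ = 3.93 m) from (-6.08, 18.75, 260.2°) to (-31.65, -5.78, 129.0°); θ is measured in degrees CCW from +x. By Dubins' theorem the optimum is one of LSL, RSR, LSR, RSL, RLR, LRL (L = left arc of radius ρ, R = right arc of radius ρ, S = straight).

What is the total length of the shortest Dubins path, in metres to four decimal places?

38.3935 m

Let ψ = atan2(Δy, Δx) = atan2(-24.53, -25.57) = -136.1892° be the start→goal bearing.
Normalize: d = |goal − start| / ρ = 35.433682/3.93 = 9.016204, α = (θ_start − ψ) mod 360° = 36.3892° = 0.635111 rad, β = (θ_goal − ψ) mod 360° = 265.1892° = 4.628425 rad.
Common terms: sin α = 0.593267, cos α = 0.805006, sin β = -0.996477, cos β = -0.083866, cos(α−β) = -0.658689, d² = 81.291935. Work in radians in the unit-radius frame; every candidate has L = ρ·(t + p + q).
LSL: p² = 2 + d² − 2cos(α−β) + 2d(sin α − sin β) = 113.276231; p = √p² = 10.643131; φ = atan2(cos β − cos α, d + sin α − sin β) = -0.083613 rad; t = (φ − α) mod 2π = 5.564461 rad, q = (β − φ) mod 2π = 4.712038 rad → L = 3.93·(5.564461 + 10.643131 + 4.712038) = 3.93·20.919629 = 82.214143 m
RSR: p² = 2 + d² − 2cos(α−β) + 2d(sin β − sin α) = 55.942396; p = √p² = 7.479465; φ = atan2(cos α − cos β, d − sin α + sin β) = 0.119123 rad; t = (α − φ) mod 2π = 0.515988 rad, q = (φ − β) mod 2π = 1.773884 rad → L = 3.93·(0.515988 + 7.479465 + 1.773884) = 3.93·9.769337 = 38.393494 m
LSR: p² = d² − 2 + 2cos(α−β) + 2d(sin α + sin β) = 70.703711; p = √p² = 8.408550; φ = atan2(−cos α − cos β, d + sin α + sin β) − atan2(−2, p) = 0.149982 rad; t = (φ − α) mod 2π = 5.798056 rad, q = (φ − β) mod 2π = 1.804742 rad → L = 3.93·(5.798056 + 8.408550 + 1.804742) = 3.93·16.011348 = 62.924598 m
RSL: p² = d² − 2 + 2cos(α−β) − 2d(sin α + sin β) = 85.245401; p = √p² = 9.232844; φ = atan2(cos α + cos β, d − sin α − sin β) − atan2(2, p) = -0.136912 rad; t = (α − φ) mod 2π = 0.772024 rad, q = (β − φ) mod 2π = 4.765337 rad → L = 3.93·(0.772024 + 9.232844 + 4.765337) = 3.93·14.770204 = 58.046903 m
RLR: c = (6 − d² + 2cos(α−β) + 2d(sin α − sin β))/8 = -5.992800, |c| > 1 → infeasible
LRL: c = (6 − d² + 2cos(α−β) − 2d(sin α − sin β))/8 = -13.159529, |c| > 1 → infeasible
Shortest: RSR with L = 38.393494 m ≈ 38.3935 m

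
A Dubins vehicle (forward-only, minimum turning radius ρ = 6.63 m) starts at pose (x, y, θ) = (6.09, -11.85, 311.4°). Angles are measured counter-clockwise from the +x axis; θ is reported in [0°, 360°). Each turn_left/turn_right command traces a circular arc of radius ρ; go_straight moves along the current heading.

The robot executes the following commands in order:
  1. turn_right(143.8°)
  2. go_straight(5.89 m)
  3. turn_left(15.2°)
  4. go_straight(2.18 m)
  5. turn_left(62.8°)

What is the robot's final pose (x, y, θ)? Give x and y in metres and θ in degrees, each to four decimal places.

set_pose: (x, y, θ) = (6.0900, -11.8500, 311.4000°), ρ = 6.63
turn_right(143.8°): centre at ρ to the right, rotate −143.8° → (-0.3069, -22.7098, 167.6000°)
go_straight(5.89): x += 5.89·cos θ, y += 5.89·sin θ → (-6.0595, -21.4450, 167.6000°)
turn_left(15.2°): centre at ρ to the left, rotate +15.2° → (-7.8071, -21.2983, 182.8000°)
go_straight(2.18): x += 2.18·cos θ, y += 2.18·sin θ → (-9.9845, -21.4048, 182.8000°)
turn_left(62.8°): centre at ρ to the left, rotate +62.8° → (-15.6985, -25.2880, 245.6000°)

(-15.6985, -25.2880, 245.6000°)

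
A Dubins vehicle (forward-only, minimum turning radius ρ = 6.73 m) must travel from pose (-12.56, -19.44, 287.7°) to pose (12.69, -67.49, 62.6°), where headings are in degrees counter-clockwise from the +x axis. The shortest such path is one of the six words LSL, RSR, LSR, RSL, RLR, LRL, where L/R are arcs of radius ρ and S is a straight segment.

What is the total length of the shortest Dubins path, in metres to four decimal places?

Let ψ = atan2(Δy, Δx) = atan2(-48.05, 25.25) = -62.2783° be the start→goal bearing.
Normalize: d = |goal − start| / ρ = 54.280429/6.73 = 8.065443, α = (θ_start − ψ) mod 360° = 349.9783° = 6.108274 rad, β = (θ_goal − ψ) mod 360° = 124.8783° = 2.179538 rad.
Common terms: sin α = -0.174021, cos α = 0.984742, sin β = 0.820368, cos β = -0.571836, cos(α−β) = -0.705872, d² = 65.051366. Work in radians in the unit-radius frame; every candidate has L = ρ·(t + p + q).
LSL: p² = 2 + d² − 2cos(α−β) + 2d(sin α − sin β) = 52.422737; p = √p² = 7.240355; φ = atan2(cos β − cos α, d + sin α − sin β) = -0.216678 rad; t = (φ − α) mod 2π = 6.241419 rad, q = (β − φ) mod 2π = 2.396216 rad → L = 6.73·(6.241419 + 7.240355 + 2.396216) = 6.73·15.877989 = 106.858867 m
RSR: p² = 2 + d² − 2cos(α−β) + 2d(sin β − sin α) = 84.503481; p = √p² = 9.192577; φ = atan2(cos α − cos β, d − sin α + sin β) = 0.170150 rad; t = (α − φ) mod 2π = 5.938125 rad, q = (φ − β) mod 2π = 4.273797 rad → L = 6.73·(5.938125 + 9.192577 + 4.273797) = 6.73·19.404499 = 130.592278 m
LSR: p² = d² − 2 + 2cos(α−β) + 2d(sin α + sin β) = 72.065781; p = √p² = 8.489157; φ = atan2(−cos α − cos β, d + sin α + sin β) − atan2(−2, p) = 0.184015 rad; t = (φ − α) mod 2π = 0.358926 rad, q = (φ − β) mod 2π = 4.287662 rad → L = 6.73·(0.358926 + 8.489157 + 4.287662) = 6.73·13.135744 = 88.403559 m
RSL: p² = d² − 2 + 2cos(α−β) − 2d(sin α + sin β) = 51.213464; p = √p² = 7.156358; φ = atan2(cos α + cos β, d − sin α − sin β) − atan2(2, p) = -0.216922 rad; t = (α − φ) mod 2π = 0.042010 rad, q = (β − φ) mod 2π = 2.396460 rad → L = 6.73·(0.042010 + 7.156358 + 2.396460) = 6.73·9.594828 = 64.573195 m
RLR: c = (6 − d² + 2cos(α−β) + 2d(sin α − sin β))/8 = -9.562935, |c| > 1 → infeasible
LRL: c = (6 − d² + 2cos(α−β) − 2d(sin α − sin β))/8 = -5.552842, |c| > 1 → infeasible
Shortest: RSL with L = 64.573195 m ≈ 64.5732 m

64.5732 m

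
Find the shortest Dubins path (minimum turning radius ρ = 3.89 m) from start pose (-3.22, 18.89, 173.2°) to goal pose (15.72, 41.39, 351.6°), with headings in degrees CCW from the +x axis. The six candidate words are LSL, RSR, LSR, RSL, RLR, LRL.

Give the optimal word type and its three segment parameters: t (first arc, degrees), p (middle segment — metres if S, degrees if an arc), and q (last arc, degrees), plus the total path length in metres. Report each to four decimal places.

RSR: t = 133.6538°, p = 23.2277 m, q = 47.9462°, L = 35.5571 m

Let ψ = atan2(Δy, Δx) = atan2(22.50, 18.94) = 49.9101° be the start→goal bearing.
Normalize: d = |goal − start| / ρ = 29.410434/3.89 = 7.560523, α = (θ_start − ψ) mod 360° = 123.2899° = 2.151815 rad, β = (θ_goal − ψ) mod 360° = 301.6899° = 5.265483 rad.
Common terms: sin α = 0.835904, cos α = -0.548876, sin β = -0.850903, cos β = 0.525322, cos(α−β) = -0.999610, d² = 57.161504. Work in radians in the unit-radius frame; every candidate has L = ρ·(t + p + q).
LSL: p² = 2 + d² − 2cos(α−β) + 2d(sin α − sin β) = 86.667015; p = √p² = 9.309512; φ = atan2(cos β − cos α, d + sin α − sin β) = 0.115645 rad; t = (φ − α) mod 2π = 4.247015 rad, q = (β − φ) mod 2π = 5.149838 rad → L = 3.89·(4.247015 + 9.309512 + 5.149838) = 3.89·18.706365 = 72.767759 m
RSR: p² = 2 + d² − 2cos(α−β) + 2d(sin β − sin α) = 35.654434; p = √p² = 5.971133; φ = atan2(cos α − cos β, d − sin α + sin β) = -0.180883 rad; t = (α − φ) mod 2π = 2.332698 rad, q = (φ − β) mod 2π = 0.836819 rad → L = 3.89·(2.332698 + 5.971133 + 0.836819) = 3.89·9.140651 = 35.557134 m
LSR: p² = d² − 2 + 2cos(α−β) + 2d(sin α + sin β) = 52.935474; p = √p² = 7.275677; φ = atan2(−cos α − cos β, d + sin α + sin β) − atan2(−2, p) = 0.271384 rad; t = (φ − α) mod 2π = 4.402754 rad, q = (φ − β) mod 2π = 1.289087 rad → L = 3.89·(4.402754 + 7.275677 + 1.289087) = 3.89·12.967518 = 50.443645 m
RSL: p² = d² − 2 + 2cos(α−β) − 2d(sin α + sin β) = 53.389094; p = √p² = 7.306784; φ = atan2(cos α + cos β, d − sin α − sin β) − atan2(2, p) = -0.270283 rad; t = (α − φ) mod 2π = 2.422099 rad, q = (β − φ) mod 2π = 5.535766 rad → L = 3.89·(2.422099 + 7.306784 + 5.535766) = 3.89·15.264649 = 59.379483 m
RLR: c = (6 − d² + 2cos(α−β) + 2d(sin α − sin β))/8 = -3.456804, |c| > 1 → infeasible
LRL: c = (6 − d² + 2cos(α−β) − 2d(sin α − sin β))/8 = -9.833377, |c| > 1 → infeasible
Shortest: RSR with L = 35.557134 m ≈ 35.5571 m
Convert RSR to answer units (arcs ×180/π): t = 2.332698·180/π = 133.6538°, p = ρ·p = 3.89·5.971133 = 23.2277 m, q = 0.836819·180/π = 47.9462°, L = 35.5571 m.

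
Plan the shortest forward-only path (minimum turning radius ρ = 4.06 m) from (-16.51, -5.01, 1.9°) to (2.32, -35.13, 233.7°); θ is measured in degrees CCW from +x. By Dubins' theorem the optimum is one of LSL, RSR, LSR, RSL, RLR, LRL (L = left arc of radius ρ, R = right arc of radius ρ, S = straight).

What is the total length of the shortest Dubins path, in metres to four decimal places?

37.3263 m

Let ψ = atan2(Δy, Δx) = atan2(-30.12, 18.83) = -57.9878° be the start→goal bearing.
Normalize: d = |goal − start| / ρ = 35.521589/4.06 = 8.749160, α = (θ_start − ψ) mod 360° = 59.8878° = 1.045239 rad, β = (θ_goal − ψ) mod 360° = 291.6878° = 5.090912 rad.
Common terms: sin α = 0.865044, cos α = 0.501695, sin β = -0.929211, cos β = 0.369549, cos(α−β) = -0.618408, d² = 76.547799. Work in radians in the unit-radius frame; every candidate has L = ρ·(t + p + q).
LSL: p² = 2 + d² − 2cos(α−β) + 2d(sin α − sin β) = 111.181078; p = √p² = 10.544244; φ = atan2(cos β − cos α, d + sin α − sin β) = -0.012533 rad; t = (φ − α) mod 2π = 5.225413 rad, q = (β − φ) mod 2π = 5.103445 rad → L = 4.06·(5.225413 + 10.544244 + 5.103445) = 4.06·20.873102 = 84.744796 m
RSR: p² = 2 + d² − 2cos(α−β) + 2d(sin β − sin α) = 48.388153; p = √p² = 6.956159; φ = atan2(cos α − cos β, d − sin α + sin β) = 0.018998 rad; t = (α − φ) mod 2π = 1.026241 rad, q = (φ − β) mod 2π = 1.211271 rad → L = 4.06·(1.026241 + 6.956159 + 1.211271) = 4.06·9.193671 = 37.326306 m
LSR: p² = d² − 2 + 2cos(α−β) + 2d(sin α + sin β) = 72.188167; p = √p² = 8.496362; φ = atan2(−cos α − cos β, d + sin α + sin β) − atan2(−2, p) = 0.131205 rad; t = (φ − α) mod 2π = 5.369151 rad, q = (φ − β) mod 2π = 1.323478 rad → L = 4.06·(5.369151 + 8.496362 + 1.323478) = 4.06·15.188991 = 61.667303 m
RSL: p² = d² − 2 + 2cos(α−β) − 2d(sin α + sin β) = 74.433797; p = √p² = 8.627502; φ = atan2(cos α + cos β, d − sin α − sin β) − atan2(2, p) = -0.129258 rad; t = (α − φ) mod 2π = 1.174497 rad, q = (β − φ) mod 2π = 5.220170 rad → L = 4.06·(1.174497 + 8.627502 + 5.220170) = 4.06·15.022170 = 60.990008 m
RLR: c = (6 − d² + 2cos(α−β) + 2d(sin α − sin β))/8 = -5.048519, |c| > 1 → infeasible
LRL: c = (6 − d² + 2cos(α−β) − 2d(sin α − sin β))/8 = -12.897635, |c| > 1 → infeasible
Shortest: RSR with L = 37.326306 m ≈ 37.3263 m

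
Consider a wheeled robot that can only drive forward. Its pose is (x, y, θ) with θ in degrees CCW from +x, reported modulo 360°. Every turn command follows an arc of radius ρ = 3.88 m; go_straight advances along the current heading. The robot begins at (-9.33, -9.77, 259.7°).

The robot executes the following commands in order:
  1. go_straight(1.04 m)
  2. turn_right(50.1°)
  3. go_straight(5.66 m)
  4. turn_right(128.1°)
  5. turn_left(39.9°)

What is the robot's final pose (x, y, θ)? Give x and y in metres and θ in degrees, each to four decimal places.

(-22.6178, -9.7267, 121.4000°)

set_pose: (x, y, θ) = (-9.3300, -9.7700, 259.7000°), ρ = 3.88
go_straight(1.04): x += 1.04·cos θ, y += 1.04·sin θ → (-9.5160, -10.7932, 259.7000°)
turn_right(50.1°): centre at ρ to the right, rotate −50.1° → (-11.4169, -13.4731, 209.6000°)
go_straight(5.66): x += 5.66·cos θ, y += 5.66·sin θ → (-16.3383, -16.2688, 209.6000°)
turn_right(128.1°): centre at ρ to the right, rotate −128.1° → (-22.0922, -12.3217, 81.5000°)
turn_left(39.9°): centre at ρ to the left, rotate +39.9° → (-22.6178, -9.7267, 121.4000°)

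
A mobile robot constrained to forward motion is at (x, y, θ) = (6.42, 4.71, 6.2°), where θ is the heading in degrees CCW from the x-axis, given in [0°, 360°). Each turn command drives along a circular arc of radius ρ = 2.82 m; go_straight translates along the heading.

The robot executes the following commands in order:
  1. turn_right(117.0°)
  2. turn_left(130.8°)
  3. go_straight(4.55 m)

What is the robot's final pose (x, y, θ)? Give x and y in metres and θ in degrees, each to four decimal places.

set_pose: (x, y, θ) = (6.4200, 4.7100, 6.2000°), ρ = 2.82
turn_right(117.0°): centre at ρ to the right, rotate −117.0° → (9.3608, 0.9051, -110.8000° ≡ 249.2000°)
turn_left(130.8°): centre at ρ to the left, rotate +130.8° → (12.9615, -2.7462, 380.0000° ≡ 20.0000°)
go_straight(4.55): x += 4.55·cos θ, y += 4.55·sin θ → (17.2371, -1.1901, 20.0000°)

(17.2371, -1.1901, 20.0000°)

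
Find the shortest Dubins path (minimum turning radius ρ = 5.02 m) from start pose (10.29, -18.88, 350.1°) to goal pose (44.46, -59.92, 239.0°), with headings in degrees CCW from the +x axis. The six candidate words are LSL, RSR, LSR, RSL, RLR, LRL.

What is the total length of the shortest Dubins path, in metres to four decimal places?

55.2007 m

Let ψ = atan2(Δy, Δx) = atan2(-41.04, 34.17) = -50.2192° be the start→goal bearing.
Normalize: d = |goal − start| / ρ = 53.402907/5.02 = 10.638029, α = (θ_start − ψ) mod 360° = 40.3192° = 0.703702 rad, β = (θ_goal − ψ) mod 360° = 289.2192° = 5.047827 rad.
Common terms: sin α = 0.647045, cos α = 0.762452, sin β = -0.944266, cos β = 0.329182, cos(α−β) = -0.359997, d² = 113.167668. Work in radians in the unit-radius frame; every candidate has L = ρ·(t + p + q).
LSL: p² = 2 + d² − 2cos(α−β) + 2d(sin α − sin β) = 149.744490; p = √p² = 12.237013; φ = atan2(cos β − cos α, d + sin α − sin β) = -0.035414 rad; t = (φ − α) mod 2π = 5.544069 rad, q = (β − φ) mod 2π = 5.083240 rad → L = 5.02·(5.544069 + 12.237013 + 5.083240) = 5.02·22.864323 = 114.778901 m
RSR: p² = 2 + d² − 2cos(α−β) + 2d(sin β − sin α) = 82.030833; p = √p² = 9.057087; φ = atan2(cos α − cos β, d − sin α + sin β) = 0.047856 rad; t = (α − φ) mod 2π = 0.655846 rad, q = (φ − β) mod 2π = 1.283215 rad → L = 5.02·(0.655846 + 9.057087 + 1.283215) = 5.02·10.996148 = 55.200664 m
LSR: p² = d² − 2 + 2cos(α−β) + 2d(sin α + sin β) = 104.123969; p = √p² = 10.204115; φ = atan2(−cos α − cos β, d + sin α + sin β) − atan2(−2, p) = 0.088370 rad; t = (φ − α) mod 2π = 5.667853 rad, q = (φ − β) mod 2π = 1.323728 rad → L = 5.02·(5.667853 + 10.204115 + 1.323728) = 5.02·17.195697 = 86.322398 m
RSL: p² = d² − 2 + 2cos(α−β) − 2d(sin α + sin β) = 116.771379; p = √p² = 10.806081; φ = atan2(cos α + cos β, d − sin α − sin β) − atan2(2, p) = -0.083513 rad; t = (α − φ) mod 2π = 0.787215 rad, q = (β − φ) mod 2π = 5.131339 rad → L = 5.02·(0.787215 + 10.806081 + 5.131339) = 5.02·16.724634 = 83.957665 m
RLR: c = (6 − d² + 2cos(α−β) + 2d(sin α − sin β))/8 = -9.253854, |c| > 1 → infeasible
LRL: c = (6 − d² + 2cos(α−β) − 2d(sin α − sin β))/8 = -17.718061, |c| > 1 → infeasible
Shortest: RSR with L = 55.200664 m ≈ 55.2007 m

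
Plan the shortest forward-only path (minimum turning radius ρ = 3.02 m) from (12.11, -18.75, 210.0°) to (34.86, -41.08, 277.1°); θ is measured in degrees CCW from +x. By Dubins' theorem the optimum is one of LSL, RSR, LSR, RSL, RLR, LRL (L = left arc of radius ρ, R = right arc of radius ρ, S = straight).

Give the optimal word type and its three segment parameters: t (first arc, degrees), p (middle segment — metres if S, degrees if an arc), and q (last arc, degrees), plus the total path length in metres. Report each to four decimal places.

LSR: t = 115.1057°, p = 26.4548 m, q = 48.0057°, L = 35.0522 m

Let ψ = atan2(Δy, Δx) = atan2(-22.33, 22.75) = -44.4662° be the start→goal bearing.
Normalize: d = |goal − start| / ρ = 31.877757/3.02 = 10.555549, α = (θ_start − ψ) mod 360° = 254.4662° = 4.441273 rad, β = (θ_goal − ψ) mod 360° = 321.5662° = 5.612389 rad.
Common terms: sin α = -0.963473, cos α = -0.267807, sin β = -0.621610, cos β = 0.783327, cos(α−β) = 0.389124, d² = 111.419609. Work in radians in the unit-radius frame; every candidate has L = ρ·(t + p + q).
LSL: p² = 2 + d² − 2cos(α−β) + 2d(sin α − sin β) = 105.424264; p = √p² = 10.267632; φ = atan2(cos β − cos α, d + sin α − sin β) = 0.102553 rad; t = (φ − α) mod 2π = 1.944465 rad, q = (β − φ) mod 2π = 5.509836 rad → L = 3.02·(1.944465 + 10.267632 + 5.509836) = 3.02·17.721933 = 53.520238 m
RSR: p² = 2 + d² − 2cos(α−β) + 2d(sin β − sin α) = 119.858458; p = √p² = 10.947989; φ = atan2(cos α − cos β, d − sin α + sin β) = -0.096160 rad; t = (α − φ) mod 2π = 4.537433 rad, q = (φ − β) mod 2π = 0.574637 rad → L = 3.02·(4.537433 + 10.947989 + 0.574637) = 3.02·16.060058 = 48.501376 m
LSR: p² = d² − 2 + 2cos(α−β) + 2d(sin α + sin β) = 76.735024; p = √p² = 8.759853; φ = atan2(−cos α − cos β, d + sin α + sin β) − atan2(−2, p) = 0.167061 rad; t = (φ − α) mod 2π = 2.008974 rad, q = (φ − β) mod 2π = 0.837858 rad → L = 3.02·(2.008974 + 8.759853 + 0.837858) = 3.02·11.606684 = 35.052186 m
RSL: p² = d² − 2 + 2cos(α−β) − 2d(sin α + sin β) = 143.660690; p = √p² = 11.985854; φ = atan2(cos α + cos β, d − sin α − sin β) − atan2(2, p) = -0.122903 rad; t = (α − φ) mod 2π = 4.564176 rad, q = (β − φ) mod 2π = 5.735292 rad → L = 3.02·(4.564176 + 11.985854 + 5.735292) = 3.02·22.285322 = 67.301673 m
RLR: c = (6 − d² + 2cos(α−β) + 2d(sin α − sin β))/8 = -13.982307, |c| > 1 → infeasible
LRL: c = (6 − d² + 2cos(α−β) − 2d(sin α − sin β))/8 = -12.178033, |c| > 1 → infeasible
Shortest: LSR with L = 35.052186 m ≈ 35.0522 m
Convert LSR to answer units (arcs ×180/π): t = 2.008974·180/π = 115.1057°, p = ρ·p = 3.02·8.759853 = 26.4548 m, q = 0.837858·180/π = 48.0057°, L = 35.0522 m.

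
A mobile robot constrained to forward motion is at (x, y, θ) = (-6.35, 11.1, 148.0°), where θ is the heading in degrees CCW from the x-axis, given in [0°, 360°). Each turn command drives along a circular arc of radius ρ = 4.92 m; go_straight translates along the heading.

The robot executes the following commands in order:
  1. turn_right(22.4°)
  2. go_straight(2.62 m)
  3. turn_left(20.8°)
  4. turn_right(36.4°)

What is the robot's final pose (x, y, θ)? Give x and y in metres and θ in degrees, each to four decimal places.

set_pose: (x, y, θ) = (-6.3500, 11.1000, 148.0000°), ρ = 4.92
turn_right(22.4°): centre at ρ to the right, rotate −22.4° → (-7.7433, 12.4084, 125.6000°)
go_straight(2.62): x += 2.62·cos θ, y += 2.62·sin θ → (-9.2684, 14.5387, 125.6000°)
turn_left(20.8°): centre at ρ to the left, rotate +20.8° → (-10.5462, 15.7726, 146.4000°)
turn_right(36.4°): centre at ρ to the right, rotate −36.4° → (-12.4468, 18.1878, 110.0000°)

(-12.4468, 18.1878, 110.0000°)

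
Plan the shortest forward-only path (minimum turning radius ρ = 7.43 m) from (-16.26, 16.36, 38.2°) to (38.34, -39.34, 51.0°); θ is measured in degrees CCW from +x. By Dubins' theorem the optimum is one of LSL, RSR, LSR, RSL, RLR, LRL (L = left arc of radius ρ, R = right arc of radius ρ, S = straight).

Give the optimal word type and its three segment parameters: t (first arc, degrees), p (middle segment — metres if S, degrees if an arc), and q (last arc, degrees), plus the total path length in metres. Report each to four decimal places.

Let ψ = atan2(Δy, Δx) = atan2(-55.70, 54.60) = -45.5714° be the start→goal bearing.
Normalize: d = |goal − start| / ρ = 77.997756/7.43 = 10.497679, α = (θ_start − ψ) mod 360° = 83.7714° = 1.462086 rad, β = (θ_goal − ψ) mod 360° = 96.5714° = 1.685489 rad.
Common terms: sin α = 0.994097, cos α = 0.108496, sin β = 0.993430, cos β = -0.114441, cos(α−β) = 0.975149, d² = 110.201268. Work in radians in the unit-radius frame; every candidate has L = ρ·(t + p + q).
LSL: p² = 2 + d² − 2cos(α−β) + 2d(sin α − sin β) = 110.264970; p = √p² = 10.500713; φ = atan2(cos β − cos α, d + sin α − sin β) = -0.021232 rad; t = (φ − α) mod 2π = 4.799867 rad, q = (β − φ) mod 2π = 1.706721 rad → L = 7.43·(4.799867 + 10.500713 + 1.706721) = 7.43·17.007300 = 126.364241 m
RSR: p² = 2 + d² − 2cos(α−β) + 2d(sin β − sin α) = 110.236969; p = √p² = 10.499379; φ = atan2(cos α − cos β, d − sin α + sin β) = 0.021235 rad; t = (α − φ) mod 2π = 1.440851 rad, q = (φ − β) mod 2π = 4.618932 rad → L = 7.43·(1.440851 + 10.499379 + 4.618932) = 7.43·16.559163 = 123.034578 m
LSR: p² = d² − 2 + 2cos(α−β) + 2d(sin α + sin β) = 151.880408; p = √p² = 12.323977; φ = atan2(−cos α − cos β, d + sin α + sin β) − atan2(−2, p) = 0.161359 rad; t = (φ − α) mod 2π = 4.982458 rad, q = (φ − β) mod 2π = 4.759056 rad → L = 7.43·(4.982458 + 12.323977 + 4.759056) = 7.43·22.065490 = 163.946593 m
RSL: p² = d² − 2 + 2cos(α−β) − 2d(sin α + sin β) = 68.422727; p = √p² = 8.271803; φ = atan2(cos α + cos β, d − sin α − sin β) − atan2(2, p) = -0.237931 rad; t = (α − φ) mod 2π = 1.700017 rad, q = (β − φ) mod 2π = 1.923419 rad → L = 7.43·(1.700017 + 8.271803 + 1.923419) = 7.43·11.895240 = 88.381632 m
RLR: c = (6 − d² + 2cos(α−β) + 2d(sin α − sin β))/8 = -12.779621, |c| > 1 → infeasible
LRL: c = (6 − d² + 2cos(α−β) − 2d(sin α − sin β))/8 = -12.783121, |c| > 1 → infeasible
Shortest: RSL with L = 88.381632 m ≈ 88.3816 m
Convert RSL to answer units (arcs ×180/π): t = 1.700017·180/π = 97.4038°, p = ρ·p = 7.43·8.271803 = 61.4595 m, q = 1.923419·180/π = 110.2038°, L = 88.3816 m.

RSL: t = 97.4038°, p = 61.4595 m, q = 110.2038°, L = 88.3816 m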